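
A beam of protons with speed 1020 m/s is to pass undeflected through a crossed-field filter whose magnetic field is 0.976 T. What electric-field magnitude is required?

E = 996 V/m

For straight-line motion qE = qvB, so E = vB.
E = 1020 × 0.976 = 996 V/m.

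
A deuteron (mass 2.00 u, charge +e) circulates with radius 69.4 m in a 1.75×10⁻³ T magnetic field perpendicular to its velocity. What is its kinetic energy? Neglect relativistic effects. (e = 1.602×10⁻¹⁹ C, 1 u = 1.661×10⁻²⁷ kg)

KE ≈ 3.56×10⁵ eV

v = |q|Br/m, then KE = ½mv² = (qBr)²/(2m).
v = (1.602×10⁻¹⁹)(1.75×10⁻³)(69.4)/3.322×10⁻²⁷ ≈ 5.857×10⁶ m/s.
KE = ½(3.322×10⁻²⁷)(5.857×10⁶)² ≈ 5.70×10⁻¹⁴ J = 3.56×10⁵ eV.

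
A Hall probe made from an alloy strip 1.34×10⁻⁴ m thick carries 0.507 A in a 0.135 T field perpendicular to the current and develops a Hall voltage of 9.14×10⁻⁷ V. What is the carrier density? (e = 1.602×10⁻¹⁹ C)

n ≈ 3.49×10²⁷ m⁻³

From V_H = IB/(n e t), n = IB/(V_H e t).
n = (0.507)(0.135)/((9.14×10⁻⁷)(1.602×10⁻¹⁹)(1.34×10⁻⁴)) ≈ 3.49×10²⁷ m⁻³.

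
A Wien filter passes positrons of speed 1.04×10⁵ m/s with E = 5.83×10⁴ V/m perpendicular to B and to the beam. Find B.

Balance of forces in the selector: qE = qvB ⇒ B = E/v.
B = 5.83×10⁴/1.04×10⁵ = 0.561 T.

B = 0.561 T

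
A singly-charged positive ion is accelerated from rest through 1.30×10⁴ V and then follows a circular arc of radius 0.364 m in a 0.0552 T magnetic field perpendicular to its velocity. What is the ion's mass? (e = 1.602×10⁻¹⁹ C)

Combine |q|V = ½mv² and r = mv/(|q|B): eliminate v to get m = qB²r²/(2V).
m = (1.602×10⁻¹⁹)(0.0552)²(0.364)²/(2·1.30×10⁴) ≈ 2.49×10⁻²⁷ kg.

m ≈ 2.49×10⁻²⁷ kg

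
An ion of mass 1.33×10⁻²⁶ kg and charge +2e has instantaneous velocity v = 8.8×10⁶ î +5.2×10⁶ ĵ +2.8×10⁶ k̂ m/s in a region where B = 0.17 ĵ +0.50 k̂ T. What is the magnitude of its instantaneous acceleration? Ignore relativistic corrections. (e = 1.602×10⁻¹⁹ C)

|a| ≈ 1.23×10¹⁴ m/s²

v×B = (2.12×10⁶, -4.40×10⁶, 1.50×10⁶) N/C.
F = q v×B = (3.204×10⁻¹⁹ C)·(2.12×10⁶, -4.40×10⁶, 1.50×10⁶) = (6.81×10⁻¹³, -1.41×10⁻¹², 4.79×10⁻¹³) N.
|a| = |F|/m = 1.637×10⁻¹²/1.33×10⁻²⁶ ≈ 1.23×10¹⁴ m/s².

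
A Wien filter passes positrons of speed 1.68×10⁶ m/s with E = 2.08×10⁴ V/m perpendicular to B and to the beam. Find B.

Balance of forces in the selector: qE = qvB ⇒ B = E/v.
B = 2.08×10⁴/1.68×10⁶ = 0.0124 T.

B = 0.0124 T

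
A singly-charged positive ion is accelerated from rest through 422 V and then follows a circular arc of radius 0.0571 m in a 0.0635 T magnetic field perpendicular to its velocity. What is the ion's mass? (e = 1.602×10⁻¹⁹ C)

Combine |q|V = ½mv² and r = mv/(|q|B): eliminate v to get m = qB²r²/(2V).
m = (1.602×10⁻¹⁹)(0.0635)²(0.0571)²/(2·422) ≈ 2.50×10⁻²⁷ kg.

m ≈ 2.50×10⁻²⁷ kg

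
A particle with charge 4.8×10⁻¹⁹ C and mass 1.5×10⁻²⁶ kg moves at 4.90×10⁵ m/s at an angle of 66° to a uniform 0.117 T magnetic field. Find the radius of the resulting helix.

r ≈ 0.120 m

v⊥ = v sinθ = 4.90×10⁵·sin66° ≈ 4.476×10⁵ m/s.
r = m v⊥/(|q|B) = (1.5×10⁻²⁶)(4.476×10⁵)/((4.8×10⁻¹⁹)(0.117)) ≈ 0.120 m.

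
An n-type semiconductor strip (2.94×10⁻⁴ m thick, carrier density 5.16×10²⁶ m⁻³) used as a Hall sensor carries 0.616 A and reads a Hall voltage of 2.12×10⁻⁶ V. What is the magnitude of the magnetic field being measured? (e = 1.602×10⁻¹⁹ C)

From V_H = IB/(n e t), B = V_H n e t / I.
B = (2.12×10⁻⁶)(5.16×10²⁶)(1.602×10⁻¹⁹)(2.94×10⁻⁴)/0.616 ≈ 0.0836 T.

B ≈ 0.0836 T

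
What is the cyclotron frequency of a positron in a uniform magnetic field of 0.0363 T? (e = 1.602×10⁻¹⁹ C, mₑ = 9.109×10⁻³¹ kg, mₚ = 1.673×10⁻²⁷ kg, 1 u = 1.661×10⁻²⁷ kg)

f = |q|B/(2πm).
f = (1.602×10⁻¹⁹)(0.0363)/(2π·9.109×10⁻³¹) ≈ 1.02×10⁹ Hz.

f ≈ 1.02×10⁹ Hz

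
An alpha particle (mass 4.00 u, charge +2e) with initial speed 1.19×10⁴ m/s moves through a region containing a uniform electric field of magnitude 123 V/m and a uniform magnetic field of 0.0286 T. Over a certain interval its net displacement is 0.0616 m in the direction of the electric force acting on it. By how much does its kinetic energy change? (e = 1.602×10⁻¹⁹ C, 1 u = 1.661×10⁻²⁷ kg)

The magnetic force is always ⟂ v and does no work; only the electric force changes KE.
ΔKE = F_E · d = |q|E d = (3.204×10⁻¹⁹)(123)(0.0616) ≈ 2.43×10⁻¹⁸ J.

ΔKE ≈ 2.43×10⁻¹⁸ J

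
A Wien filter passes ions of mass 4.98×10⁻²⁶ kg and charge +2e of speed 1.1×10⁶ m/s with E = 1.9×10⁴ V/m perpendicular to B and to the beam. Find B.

B = 0.017 T

Balance of forces in the selector: qE = qvB ⇒ B = E/v.
B = 1.9×10⁴/1.1×10⁶ = 0.017 T.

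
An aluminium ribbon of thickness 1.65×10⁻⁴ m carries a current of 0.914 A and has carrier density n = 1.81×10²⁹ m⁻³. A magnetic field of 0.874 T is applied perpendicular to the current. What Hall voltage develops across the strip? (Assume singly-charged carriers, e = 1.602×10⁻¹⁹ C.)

V_H ≈ 1.67×10⁻⁷ V

V_H = IB/(n e t).
V_H = (0.914)(0.874)/((1.81×10²⁹)(1.602×10⁻¹⁹)(1.65×10⁻⁴)) ≈ 1.67×10⁻⁷ V.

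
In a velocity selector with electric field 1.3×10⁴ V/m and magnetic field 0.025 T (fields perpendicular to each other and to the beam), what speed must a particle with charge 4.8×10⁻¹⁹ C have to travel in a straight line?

Zero net Lorentz force requires |qE| = |q v×B|, i.e. E = vB.
v = E/B = 1.3×10⁴/0.025 = 5.2×10⁵ m/s.

v = 5.2×10⁵ m/s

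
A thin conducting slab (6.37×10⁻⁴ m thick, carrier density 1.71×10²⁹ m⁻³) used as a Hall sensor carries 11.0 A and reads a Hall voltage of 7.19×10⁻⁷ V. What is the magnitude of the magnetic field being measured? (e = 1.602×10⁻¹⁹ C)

B ≈ 1.14 T

From V_H = IB/(n e t), B = V_H n e t / I.
B = (7.19×10⁻⁷)(1.71×10²⁹)(1.602×10⁻¹⁹)(6.37×10⁻⁴)/11.0 ≈ 1.14 T.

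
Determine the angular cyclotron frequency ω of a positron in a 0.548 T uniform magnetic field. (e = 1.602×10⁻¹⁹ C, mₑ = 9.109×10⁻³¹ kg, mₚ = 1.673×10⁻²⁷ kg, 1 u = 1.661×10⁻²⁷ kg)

ω ≈ 9.64×10¹⁰ rad/s

ω = |q|B/m.
ω = (1.602×10⁻¹⁹)(0.548)/9.109×10⁻³¹ ≈ 9.64×10¹⁰ rad/s.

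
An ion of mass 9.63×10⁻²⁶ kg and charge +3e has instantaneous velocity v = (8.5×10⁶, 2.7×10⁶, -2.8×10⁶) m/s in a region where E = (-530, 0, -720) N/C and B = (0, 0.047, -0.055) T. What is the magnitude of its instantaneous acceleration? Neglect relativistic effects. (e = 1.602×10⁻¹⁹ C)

|a| ≈ 3.07×10¹² m/s²

v×B = (-1.69×10⁴, 4.68×10⁵, 4.00×10⁵) N/C.
E + v×B = (-1.74×10⁴, 4.68×10⁵, 3.99×10⁵) N/C.
F = q(E + v×B) = (4.806×10⁻¹⁹ C)·(-1.74×10⁴, 4.68×10⁵, 3.99×10⁵) = (-8.38×10⁻¹⁵, 2.25×10⁻¹³, 1.92×10⁻¹³) N.
|a| = |F|/m = 2.954×10⁻¹³/9.63×10⁻²⁶ ≈ 3.07×10¹² m/s².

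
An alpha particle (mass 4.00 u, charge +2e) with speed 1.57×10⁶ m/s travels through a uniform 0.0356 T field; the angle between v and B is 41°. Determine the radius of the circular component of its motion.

r ≈ 0.600 m

v⊥ = v sinθ = 1.57×10⁶·sin41° ≈ 1.030×10⁶ m/s.
r = m v⊥/(|q|B) = (6.644×10⁻²⁷)(1.030×10⁶)/((3.204×10⁻¹⁹)(0.0356)) ≈ 0.600 m.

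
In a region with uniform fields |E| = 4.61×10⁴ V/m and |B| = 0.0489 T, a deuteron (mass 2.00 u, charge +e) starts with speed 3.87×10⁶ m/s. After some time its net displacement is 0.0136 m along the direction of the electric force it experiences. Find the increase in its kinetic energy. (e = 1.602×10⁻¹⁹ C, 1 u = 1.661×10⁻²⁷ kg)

The magnetic force is always ⟂ v and does no work; only the electric force changes KE.
ΔKE = F_E · d = |q|E d = (1.602×10⁻¹⁹)(4.61×10⁴)(0.0136) ≈ 1.00×10⁻¹⁶ J.

ΔKE ≈ 1.00×10⁻¹⁶ J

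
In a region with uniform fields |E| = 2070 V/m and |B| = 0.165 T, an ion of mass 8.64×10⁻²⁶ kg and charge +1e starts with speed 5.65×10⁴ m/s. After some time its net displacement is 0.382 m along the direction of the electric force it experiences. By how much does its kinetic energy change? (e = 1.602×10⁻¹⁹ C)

ΔKE ≈ 1.27×10⁻¹⁶ J

The magnetic force is always ⟂ v and does no work; only the electric force changes KE.
ΔKE = F_E · d = |q|E d = (1.602×10⁻¹⁹)(2070)(0.382) ≈ 1.27×10⁻¹⁶ J.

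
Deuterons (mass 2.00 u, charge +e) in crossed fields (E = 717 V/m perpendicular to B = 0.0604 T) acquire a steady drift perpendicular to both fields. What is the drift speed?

v_d ≈ 1.19×10⁴ m/s

The steady drift has the magnetic force balancing the electric force, so v_d = E/B.
v_d = 717/0.0604 = 1.19×10⁴ m/s.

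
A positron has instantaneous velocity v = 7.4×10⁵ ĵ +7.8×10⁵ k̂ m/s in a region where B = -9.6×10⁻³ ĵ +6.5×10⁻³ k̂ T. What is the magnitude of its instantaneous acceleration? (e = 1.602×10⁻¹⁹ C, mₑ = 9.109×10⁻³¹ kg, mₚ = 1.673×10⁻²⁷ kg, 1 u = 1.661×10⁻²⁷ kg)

|a| ≈ 2.16×10¹⁵ m/s²

v×B = (1.23×10⁴, 0, 0) N/C.
F = q v×B = (1.602×10⁻¹⁹ C)·(1.23×10⁴, 0, 0) = (1.97×10⁻¹⁵, 0, 0) N.
|a| = |F|/m = 1.970×10⁻¹⁵/9.109×10⁻³¹ ≈ 2.16×10¹⁵ m/s².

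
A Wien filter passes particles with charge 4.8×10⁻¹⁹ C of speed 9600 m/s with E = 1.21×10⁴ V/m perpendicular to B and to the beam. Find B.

Balance of forces in the selector: qE = qvB ⇒ B = E/v.
B = 1.21×10⁴/9600 = 1.26 T.

B = 1.26 T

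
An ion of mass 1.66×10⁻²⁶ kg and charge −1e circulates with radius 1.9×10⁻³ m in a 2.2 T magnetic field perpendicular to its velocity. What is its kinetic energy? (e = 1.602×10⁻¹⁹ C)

v = |q|Br/m, then KE = ½mv² = (qBr)²/(2m).
v = (1.602×10⁻¹⁹)(2.2)(1.9×10⁻³)/1.66×10⁻²⁶ ≈ 4.034×10⁴ m/s.
KE = ½(1.66×10⁻²⁶)(4.034×10⁴)² ≈ 1.4×10⁻¹⁷ J = 84 eV.

KE ≈ 84 eV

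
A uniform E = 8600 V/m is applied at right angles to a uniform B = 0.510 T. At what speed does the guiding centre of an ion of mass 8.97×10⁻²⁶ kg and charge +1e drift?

v_d ≈ 1.69×10⁴ m/s

In crossed fields the guiding centre drifts at v_d = |E×B|/B² = E/B, independent of charge and mass.
v_d = 8600/0.510 = 1.69×10⁴ m/s.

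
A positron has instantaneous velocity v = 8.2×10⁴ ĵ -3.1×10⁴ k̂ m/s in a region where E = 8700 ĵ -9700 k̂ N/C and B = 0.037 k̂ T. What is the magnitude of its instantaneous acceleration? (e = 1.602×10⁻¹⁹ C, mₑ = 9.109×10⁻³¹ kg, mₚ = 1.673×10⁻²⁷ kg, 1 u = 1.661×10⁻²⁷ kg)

|a| ≈ 2.35×10¹⁵ m/s²

v×B = (3030, 0, 0) N/C.
E + v×B = (3030, 8700, -9700) N/C.
F = q(E + v×B) = (1.602×10⁻¹⁹ C)·(3030, 8700, -9700) = (4.86×10⁻¹⁶, 1.39×10⁻¹⁵, -1.55×10⁻¹⁵) N.
|a| = |F|/m = 2.143×10⁻¹⁵/9.109×10⁻³¹ ≈ 2.35×10¹⁵ m/s².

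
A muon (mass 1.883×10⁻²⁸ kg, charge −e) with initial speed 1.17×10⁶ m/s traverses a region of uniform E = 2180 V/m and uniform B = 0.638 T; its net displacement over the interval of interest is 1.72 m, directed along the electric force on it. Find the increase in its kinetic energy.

The magnetic force is always ⟂ v and does no work; only the electric force changes KE.
ΔKE = F_E · d = |q|E d = (1.602×10⁻¹⁹)(2180)(1.72) ≈ 6.01×10⁻¹⁶ J.

ΔKE ≈ 6.01×10⁻¹⁶ J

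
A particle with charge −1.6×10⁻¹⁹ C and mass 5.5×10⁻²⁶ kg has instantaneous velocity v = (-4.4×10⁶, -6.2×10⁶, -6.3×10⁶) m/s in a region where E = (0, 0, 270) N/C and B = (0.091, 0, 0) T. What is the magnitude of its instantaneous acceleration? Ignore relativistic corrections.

v×B = (0, -5.73×10⁵, 5.64×10⁵) N/C.
E + v×B = (0, -5.73×10⁵, 5.64×10⁵) N/C.
F = q(E + v×B) = (−1.6×10⁻¹⁹ C)·(0, -5.73×10⁵, 5.64×10⁵) = (0, 9.17×10⁻¹⁴, -9.03×10⁻¹⁴) N.
|a| = |F|/m = 1.287×10⁻¹³/5.5×10⁻²⁶ ≈ 2.34×10¹² m/s².

|a| ≈ 2.34×10¹² m/s²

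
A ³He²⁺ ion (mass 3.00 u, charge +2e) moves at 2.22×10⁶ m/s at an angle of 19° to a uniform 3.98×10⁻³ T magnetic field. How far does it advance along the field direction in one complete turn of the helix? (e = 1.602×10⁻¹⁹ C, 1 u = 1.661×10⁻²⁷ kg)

p ≈ 51.5 m

v∥ = v cosθ = 2.22×10⁶·cos19° ≈ 2.099×10⁶ m/s.
T = 2πm/(|q|B) = 2π(4.983×10⁻²⁷)/((3.204×10⁻¹⁹)(3.98×10⁻³)) ≈ 2.455×10⁻⁵ s.
pitch = v∥ T = (2.099×10⁶)(2.455×10⁻⁵) ≈ 51.5 m.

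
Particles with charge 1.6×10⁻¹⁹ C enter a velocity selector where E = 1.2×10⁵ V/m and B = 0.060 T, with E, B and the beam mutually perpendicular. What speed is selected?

For undeflected motion the electric and magnetic forces balance: qE = qvB.
v = E/B = 1.2×10⁵/0.060 = 2.0×10⁶ m/s.

v = 2.0×10⁶ m/s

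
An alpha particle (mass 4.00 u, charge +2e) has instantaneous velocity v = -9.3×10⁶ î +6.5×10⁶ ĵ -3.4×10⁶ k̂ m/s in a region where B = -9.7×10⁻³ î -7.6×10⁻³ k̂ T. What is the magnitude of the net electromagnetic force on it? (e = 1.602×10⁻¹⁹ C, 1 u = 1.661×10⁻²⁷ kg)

v×B = (-4.94×10⁴, -3.77×10⁴, 6.30×10⁴) N/C.
F = q v×B = (3.204×10⁻¹⁹ C)·(-4.94×10⁴, -3.77×10⁴, 6.30×10⁴) = (-1.58×10⁻¹⁴, -1.21×10⁻¹⁴, 2.02×10⁻¹⁴) N.
|F| = 2.84×10⁻¹⁴ N.

|F| ≈ 2.84×10⁻¹⁴ N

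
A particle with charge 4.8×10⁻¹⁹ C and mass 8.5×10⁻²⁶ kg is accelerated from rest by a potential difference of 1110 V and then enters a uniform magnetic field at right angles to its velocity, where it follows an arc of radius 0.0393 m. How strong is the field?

B ≈ 0.505 T

v = √(2|q|V/m) = √(2·4.8×10⁻¹⁹·1110/8.5×10⁻²⁶) ≈ 1.120×10⁵ m/s.
B = mv/(|q|r) = (8.5×10⁻²⁶)(1.120×10⁵)/((4.8×10⁻¹⁹)(0.0393)) ≈ 0.505 T.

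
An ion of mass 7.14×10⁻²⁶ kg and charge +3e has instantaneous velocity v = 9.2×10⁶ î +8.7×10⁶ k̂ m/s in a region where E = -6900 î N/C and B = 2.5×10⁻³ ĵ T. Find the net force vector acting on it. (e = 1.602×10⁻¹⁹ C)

F ≈ (-1.38×10⁻¹⁴, 0, 1.11×10⁻¹⁴) N

v×B = (-2.18×10⁴, 0, 2.30×10⁴) N/C.
E + v×B = (-2.86×10⁴, 0, 2.30×10⁴) N/C.
F = q(E + v×B) = (4.806×10⁻¹⁹ C)·(-2.86×10⁴, 0, 2.30×10⁴) = (-1.38×10⁻¹⁴, 0, 1.11×10⁻¹⁴) N.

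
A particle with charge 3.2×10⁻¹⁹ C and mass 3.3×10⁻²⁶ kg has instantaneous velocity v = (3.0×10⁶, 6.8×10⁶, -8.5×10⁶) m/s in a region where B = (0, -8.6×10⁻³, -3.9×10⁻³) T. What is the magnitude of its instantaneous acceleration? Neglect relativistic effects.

v×B = (-9.96×10⁴, 1.17×10⁴, -2.58×10⁴) N/C.
F = q v×B = (3.2×10⁻¹⁹ C)·(-9.96×10⁴, 1.17×10⁴, -2.58×10⁴) = (-3.19×10⁻¹⁴, 3.74×10⁻¹⁵, -8.26×10⁻¹⁵) N.
|a| = |F|/m = 3.314×10⁻¹⁴/3.3×10⁻²⁶ ≈ 1.00×10¹² m/s².

|a| ≈ 1.00×10¹² m/s²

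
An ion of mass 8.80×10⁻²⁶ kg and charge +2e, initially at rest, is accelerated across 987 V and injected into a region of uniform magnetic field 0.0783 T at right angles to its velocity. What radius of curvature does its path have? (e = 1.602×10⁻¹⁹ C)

r ≈ 0.297 m

Acceleration: |q|V = ½mv² ⇒ v = √(2|q|V/m) = √(2·3.204×10⁻¹⁹·987/8.80×10⁻²⁶) ≈ 8.478×10⁴ m/s.
In the field: r = mv/(|q|B) = (8.80×10⁻²⁶)(8.478×10⁴)/((3.204×10⁻¹⁹)(0.0783)) ≈ 0.297 m.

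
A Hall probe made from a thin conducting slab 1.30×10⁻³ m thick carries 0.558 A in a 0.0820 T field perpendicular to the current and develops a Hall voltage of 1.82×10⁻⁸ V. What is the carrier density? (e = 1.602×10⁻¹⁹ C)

From V_H = IB/(n e t), n = IB/(V_H e t).
n = (0.558)(0.0820)/((1.82×10⁻⁸)(1.602×10⁻¹⁹)(1.30×10⁻³)) ≈ 1.21×10²⁸ m⁻³.

n ≈ 1.21×10²⁸ m⁻³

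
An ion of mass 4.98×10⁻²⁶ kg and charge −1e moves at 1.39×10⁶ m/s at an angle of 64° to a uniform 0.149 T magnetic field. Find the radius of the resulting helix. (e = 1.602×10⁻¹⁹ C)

v⊥ = v sinθ = 1.39×10⁶·sin64° ≈ 1.249×10⁶ m/s.
r = m v⊥/(|q|B) = (4.98×10⁻²⁶)(1.249×10⁶)/((1.602×10⁻¹⁹)(0.149)) ≈ 2.61 m.

r ≈ 2.61 m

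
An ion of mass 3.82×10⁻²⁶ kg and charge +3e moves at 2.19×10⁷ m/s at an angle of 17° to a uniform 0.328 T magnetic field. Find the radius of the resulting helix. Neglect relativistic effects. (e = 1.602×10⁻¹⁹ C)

v⊥ = v sinθ = 2.19×10⁷·sin17° ≈ 6.403×10⁶ m/s.
r = m v⊥/(|q|B) = (3.82×10⁻²⁶)(6.403×10⁶)/((4.806×10⁻¹⁹)(0.328)) ≈ 1.55 m.

r ≈ 1.55 m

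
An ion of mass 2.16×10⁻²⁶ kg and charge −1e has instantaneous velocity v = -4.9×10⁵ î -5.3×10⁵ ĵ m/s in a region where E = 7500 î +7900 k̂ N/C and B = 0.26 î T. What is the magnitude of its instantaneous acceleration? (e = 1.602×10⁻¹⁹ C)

|a| ≈ 1.08×10¹² m/s²

v×B = (0, 0, 1.38×10⁵) N/C.
E + v×B = (7500, 0, 1.46×10⁵) N/C.
F = q(E + v×B) = (−1.602×10⁻¹⁹ C)·(7500, 0, 1.46×10⁵) = (-1.20×10⁻¹⁵, 0, -2.33×10⁻¹⁴) N.
|a| = |F|/m = 2.337×10⁻¹⁴/2.16×10⁻²⁶ ≈ 1.08×10¹² m/s².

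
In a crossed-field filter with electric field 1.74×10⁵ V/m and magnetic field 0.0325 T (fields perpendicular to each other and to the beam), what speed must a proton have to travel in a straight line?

v = 5.35×10⁶ m/s

Zero net Lorentz force requires |qE| = |q v×B|, i.e. E = vB.
v = E/B = 1.74×10⁵/0.0325 = 5.35×10⁶ m/s.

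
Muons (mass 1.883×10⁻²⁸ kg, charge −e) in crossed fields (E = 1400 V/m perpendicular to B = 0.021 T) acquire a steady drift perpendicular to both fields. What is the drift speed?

The steady drift has the magnetic force balancing the electric force, so v_d = E/B.
v_d = 1400/0.021 = 6.7×10⁴ m/s.

v_d ≈ 6.7×10⁴ m/s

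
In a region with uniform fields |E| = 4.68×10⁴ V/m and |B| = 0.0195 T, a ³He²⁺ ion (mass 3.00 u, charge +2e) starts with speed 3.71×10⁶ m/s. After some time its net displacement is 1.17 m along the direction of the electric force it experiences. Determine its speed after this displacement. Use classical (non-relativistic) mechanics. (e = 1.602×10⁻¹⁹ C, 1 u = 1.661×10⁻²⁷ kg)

v_f ≈ 4.56×10⁶ m/s

B does no work; ΔKE = |q|E d.
½mv_f² = ½mv₀² + |q|Ed = ½(4.983×10⁻²⁷)(3.71×10⁶)² + (3.204×10⁻¹⁹)(4.68×10⁴)(1.17) ≈ 3.429×10⁻¹⁴ J + 1.754×10⁻¹⁴ J ≈ 5.184×10⁻¹⁴ J.
v_f = √(2·5.184×10⁻¹⁴/4.983×10⁻²⁷) ≈ 4.56×10⁶ m/s.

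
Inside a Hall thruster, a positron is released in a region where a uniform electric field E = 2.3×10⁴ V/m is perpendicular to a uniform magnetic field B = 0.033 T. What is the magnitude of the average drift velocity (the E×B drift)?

v_d ≈ 7.0×10⁵ m/s

In crossed fields the guiding centre drifts at v_d = |E×B|/B² = E/B, independent of charge and mass.
v_d = 2.3×10⁴/0.033 = 7.0×10⁵ m/s.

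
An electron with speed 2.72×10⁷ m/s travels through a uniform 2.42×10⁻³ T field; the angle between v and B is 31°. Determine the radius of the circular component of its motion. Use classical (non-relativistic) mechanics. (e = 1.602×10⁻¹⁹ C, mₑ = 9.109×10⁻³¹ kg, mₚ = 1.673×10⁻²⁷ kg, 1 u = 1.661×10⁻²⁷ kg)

v⊥ = v sinθ = 2.72×10⁷·sin31° ≈ 1.401×10⁷ m/s.
r = m v⊥/(|q|B) = (9.109×10⁻³¹)(1.401×10⁷)/((1.602×10⁻¹⁹)(2.42×10⁻³)) ≈ 0.0329 m.

r ≈ 0.0329 m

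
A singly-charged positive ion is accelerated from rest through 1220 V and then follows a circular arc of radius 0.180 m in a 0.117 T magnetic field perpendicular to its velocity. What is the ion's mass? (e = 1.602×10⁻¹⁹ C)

m ≈ 2.91×10⁻²⁶ kg

Combine |q|V = ½mv² and r = mv/(|q|B): eliminate v to get m = qB²r²/(2V).
m = (1.602×10⁻¹⁹)(0.117)²(0.180)²/(2·1220) ≈ 2.91×10⁻²⁶ kg.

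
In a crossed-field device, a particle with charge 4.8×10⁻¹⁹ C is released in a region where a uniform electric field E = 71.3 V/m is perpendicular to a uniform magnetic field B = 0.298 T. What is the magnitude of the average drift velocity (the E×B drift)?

v_d ≈ 239 m/s

The steady drift has the magnetic force balancing the electric force, so v_d = E/B.
v_d = 71.3/0.298 = 239 m/s.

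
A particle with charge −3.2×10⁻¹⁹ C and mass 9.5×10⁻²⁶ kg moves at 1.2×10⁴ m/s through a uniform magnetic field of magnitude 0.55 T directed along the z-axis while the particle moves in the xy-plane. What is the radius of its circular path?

r ≈ 6.5×10⁻³ m

The magnetic force provides the centripetal force: |q|vB = mv²/r.
r = mv/(|q|B) = (9.5×10⁻²⁶)(1.2×10⁴)/((3.2×10⁻¹⁹)(0.55)) ≈ 6.5×10⁻³ m.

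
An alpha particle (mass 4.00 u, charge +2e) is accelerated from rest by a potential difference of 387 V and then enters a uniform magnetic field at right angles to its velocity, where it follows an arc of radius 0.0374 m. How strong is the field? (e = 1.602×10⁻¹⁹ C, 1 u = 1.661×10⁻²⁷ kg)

B ≈ 0.107 T

v = √(2|q|V/m) = √(2·3.204×10⁻¹⁹·387/6.644×10⁻²⁷) ≈ 1.932×10⁵ m/s.
B = mv/(|q|r) = (6.644×10⁻²⁷)(1.932×10⁵)/((3.204×10⁻¹⁹)(0.0374)) ≈ 0.107 T.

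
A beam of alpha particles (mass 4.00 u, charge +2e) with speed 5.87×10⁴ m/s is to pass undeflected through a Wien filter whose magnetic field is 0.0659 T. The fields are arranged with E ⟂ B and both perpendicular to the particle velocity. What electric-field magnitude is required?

For straight-line motion qE = qvB, so E = vB.
E = 5.87×10⁴ × 0.0659 = 3870 V/m.

E = 3870 V/m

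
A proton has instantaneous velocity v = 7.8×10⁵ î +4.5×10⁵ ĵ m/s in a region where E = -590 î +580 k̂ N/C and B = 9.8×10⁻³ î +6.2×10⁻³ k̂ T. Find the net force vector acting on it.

F ≈ (3.52×10⁻¹⁶, -7.75×10⁻¹⁶, -6.14×10⁻¹⁶) N

v×B = (2790, -4840, -4410) N/C.
E + v×B = (2200, -4840, -3830) N/C.
F = q(E + v×B) = (1.602×10⁻¹⁹ C)·(2200, -4840, -3830) = (3.52×10⁻¹⁶, -7.75×10⁻¹⁶, -6.14×10⁻¹⁶) N.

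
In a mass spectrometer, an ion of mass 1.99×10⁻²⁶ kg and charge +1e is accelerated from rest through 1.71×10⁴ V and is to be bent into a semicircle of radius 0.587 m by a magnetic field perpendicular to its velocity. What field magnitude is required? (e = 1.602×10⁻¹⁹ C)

v = √(2|q|V/m) = √(2·1.602×10⁻¹⁹·1.71×10⁴/1.99×10⁻²⁶) ≈ 5.247×10⁵ m/s.
B = mv/(|q|r) = (1.99×10⁻²⁶)(5.247×10⁵)/((1.602×10⁻¹⁹)(0.587)) ≈ 0.111 T.

B ≈ 0.111 T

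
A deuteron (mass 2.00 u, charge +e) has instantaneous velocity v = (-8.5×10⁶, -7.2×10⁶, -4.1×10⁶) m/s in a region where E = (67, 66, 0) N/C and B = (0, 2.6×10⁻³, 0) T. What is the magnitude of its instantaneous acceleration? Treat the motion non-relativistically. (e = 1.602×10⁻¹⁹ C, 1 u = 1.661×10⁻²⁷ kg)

v×B = (1.07×10⁴, 0, -2.21×10⁴) N/C.
E + v×B = (1.07×10⁴, 66.0, -2.21×10⁴) N/C.
F = q(E + v×B) = (1.602×10⁻¹⁹ C)·(1.07×10⁴, 66.0, -2.21×10⁴) = (1.72×10⁻¹⁵, 1.06×10⁻¹⁷, -3.54×10⁻¹⁵) N.
|a| = |F|/m = 3.935×10⁻¹⁵/3.322×10⁻²⁷ ≈ 1.18×10¹² m/s².

|a| ≈ 1.18×10¹² m/s²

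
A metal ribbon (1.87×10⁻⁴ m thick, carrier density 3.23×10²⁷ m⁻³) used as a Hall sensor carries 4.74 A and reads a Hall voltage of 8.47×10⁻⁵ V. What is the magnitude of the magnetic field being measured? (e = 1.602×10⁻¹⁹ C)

B ≈ 1.73 T

From V_H = IB/(n e t), B = V_H n e t / I.
B = (8.47×10⁻⁵)(3.23×10²⁷)(1.602×10⁻¹⁹)(1.87×10⁻⁴)/4.74 ≈ 1.73 T.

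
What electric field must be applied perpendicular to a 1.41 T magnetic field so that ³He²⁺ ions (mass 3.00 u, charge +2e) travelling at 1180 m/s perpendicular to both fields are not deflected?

For straight-line motion qE = qvB, so E = vB.
E = 1180 × 1.41 = 1660 V/m.

E = 1660 V/m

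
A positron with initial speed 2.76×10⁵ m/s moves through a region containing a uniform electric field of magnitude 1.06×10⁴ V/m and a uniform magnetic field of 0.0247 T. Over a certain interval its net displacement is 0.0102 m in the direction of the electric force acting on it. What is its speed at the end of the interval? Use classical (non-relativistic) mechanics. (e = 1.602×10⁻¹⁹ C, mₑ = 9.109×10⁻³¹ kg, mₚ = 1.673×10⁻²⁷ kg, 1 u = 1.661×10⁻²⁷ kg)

B does no work; ΔKE = |q|E d.
½mv_f² = ½mv₀² + |q|Ed = ½(9.109×10⁻³¹)(2.76×10⁵)² + (1.602×10⁻¹⁹)(1.06×10⁴)(0.0102) ≈ 3.469×10⁻²⁰ J + 1.732×10⁻¹⁷ J ≈ 1.736×10⁻¹⁷ J.
v_f = √(2·1.736×10⁻¹⁷/9.109×10⁻³¹) ≈ 6.17×10⁶ m/s.

v_f ≈ 6.17×10⁶ m/s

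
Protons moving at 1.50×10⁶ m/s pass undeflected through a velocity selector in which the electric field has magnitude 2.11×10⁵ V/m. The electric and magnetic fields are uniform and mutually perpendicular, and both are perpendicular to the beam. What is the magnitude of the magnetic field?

B = 0.141 T

Balance of forces in the selector: qE = qvB ⇒ B = E/v.
B = 2.11×10⁵/1.50×10⁶ = 0.141 T.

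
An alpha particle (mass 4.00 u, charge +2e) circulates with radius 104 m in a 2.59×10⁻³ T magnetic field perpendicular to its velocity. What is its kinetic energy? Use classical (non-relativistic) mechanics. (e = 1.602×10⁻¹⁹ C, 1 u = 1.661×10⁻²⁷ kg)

KE ≈ 3.50×10⁶ eV

v = |q|Br/m, then KE = ½mv² = (qBr)²/(2m).
v = (3.204×10⁻¹⁹)(2.59×10⁻³)(104)/6.644×10⁻²⁷ ≈ 1.299×10⁷ m/s.
KE = ½(6.644×10⁻²⁷)(1.299×10⁷)² ≈ 5.61×10⁻¹³ J = 3.50×10⁶ eV.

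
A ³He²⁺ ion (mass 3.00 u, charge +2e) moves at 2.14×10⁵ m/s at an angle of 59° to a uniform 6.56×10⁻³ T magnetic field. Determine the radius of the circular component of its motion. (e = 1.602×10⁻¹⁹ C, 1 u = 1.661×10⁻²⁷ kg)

v⊥ = v sinθ = 2.14×10⁵·sin59° ≈ 1.834×10⁵ m/s.
r = m v⊥/(|q|B) = (4.983×10⁻²⁷)(1.834×10⁵)/((3.204×10⁻¹⁹)(6.56×10⁻³)) ≈ 0.435 m.

r ≈ 0.435 m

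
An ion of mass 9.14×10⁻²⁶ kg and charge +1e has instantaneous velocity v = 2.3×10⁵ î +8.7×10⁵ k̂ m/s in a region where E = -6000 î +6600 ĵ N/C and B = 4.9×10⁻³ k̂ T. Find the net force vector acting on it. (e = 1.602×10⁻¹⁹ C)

v×B = (0, -1130, 0) N/C.
E + v×B = (-6000, 5470, 0) N/C.
F = q(E + v×B) = (1.602×10⁻¹⁹ C)·(-6000, 5470, 0) = (-9.61×10⁻¹⁶, 8.77×10⁻¹⁶, 0) N.

F ≈ (-9.61×10⁻¹⁶, 8.77×10⁻¹⁶, 0) N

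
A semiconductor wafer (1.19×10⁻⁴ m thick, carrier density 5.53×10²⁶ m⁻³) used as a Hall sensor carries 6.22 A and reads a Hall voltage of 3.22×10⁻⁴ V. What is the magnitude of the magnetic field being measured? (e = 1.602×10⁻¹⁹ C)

B ≈ 0.546 T

From V_H = IB/(n e t), B = V_H n e t / I.
B = (3.22×10⁻⁴)(5.53×10²⁶)(1.602×10⁻¹⁹)(1.19×10⁻⁴)/6.22 ≈ 0.546 T.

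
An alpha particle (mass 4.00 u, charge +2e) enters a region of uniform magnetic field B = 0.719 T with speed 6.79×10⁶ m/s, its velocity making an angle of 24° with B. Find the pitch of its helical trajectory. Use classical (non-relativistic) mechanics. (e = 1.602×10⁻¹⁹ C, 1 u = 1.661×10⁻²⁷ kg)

p ≈ 1.12 m

v∥ = v cosθ = 6.79×10⁶·cos24° ≈ 6.203×10⁶ m/s.
T = 2πm/(|q|B) = 2π(6.644×10⁻²⁷)/((3.204×10⁻¹⁹)(0.719)) ≈ 1.812×10⁻⁷ s.
pitch = v∥ T = (6.203×10⁶)(1.812×10⁻⁷) ≈ 1.12 m.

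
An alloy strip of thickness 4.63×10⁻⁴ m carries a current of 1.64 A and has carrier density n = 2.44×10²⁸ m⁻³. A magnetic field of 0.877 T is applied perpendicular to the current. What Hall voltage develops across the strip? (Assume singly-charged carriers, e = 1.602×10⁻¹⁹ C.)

V_H = IB/(n e t).
V_H = (1.64)(0.877)/((2.44×10²⁸)(1.602×10⁻¹⁹)(4.63×10⁻⁴)) ≈ 7.95×10⁻⁷ V.

V_H ≈ 7.95×10⁻⁷ V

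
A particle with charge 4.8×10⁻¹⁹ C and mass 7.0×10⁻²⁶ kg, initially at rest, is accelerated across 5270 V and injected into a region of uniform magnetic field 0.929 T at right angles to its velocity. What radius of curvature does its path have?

r ≈ 0.0422 m

Acceleration: |q|V = ½mv² ⇒ v = √(2|q|V/m) = √(2·4.8×10⁻¹⁹·5270/7.0×10⁻²⁶) ≈ 2.688×10⁵ m/s.
In the field: r = mv/(|q|B) = (7.0×10⁻²⁶)(2.688×10⁵)/((4.8×10⁻¹⁹)(0.929)) ≈ 0.0422 m.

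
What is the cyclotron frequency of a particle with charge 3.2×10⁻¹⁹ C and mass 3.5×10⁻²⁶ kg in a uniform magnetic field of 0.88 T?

f ≈ 1.3×10⁶ Hz

f = |q|B/(2πm).
f = (3.2×10⁻¹⁹)(0.88)/(2π·3.5×10⁻²⁶) ≈ 1.3×10⁶ Hz.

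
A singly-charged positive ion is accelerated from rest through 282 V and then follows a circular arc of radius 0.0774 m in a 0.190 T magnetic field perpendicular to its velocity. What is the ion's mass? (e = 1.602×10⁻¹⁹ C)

Combine |q|V = ½mv² and r = mv/(|q|B): eliminate v to get m = qB²r²/(2V).
m = (1.602×10⁻¹⁹)(0.190)²(0.0774)²/(2·282) ≈ 6.14×10⁻²⁶ kg.

m ≈ 6.14×10⁻²⁶ kg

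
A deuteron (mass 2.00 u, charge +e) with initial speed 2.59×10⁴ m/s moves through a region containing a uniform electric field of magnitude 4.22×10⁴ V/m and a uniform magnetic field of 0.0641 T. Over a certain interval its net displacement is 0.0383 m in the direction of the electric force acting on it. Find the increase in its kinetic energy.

ΔKE ≈ 2.59×10⁻¹⁶ J

The magnetic force is always ⟂ v and does no work; only the electric force changes KE.
ΔKE = F_E · d = |q|E d = (1.602×10⁻¹⁹)(4.22×10⁴)(0.0383) ≈ 2.59×10⁻¹⁶ J.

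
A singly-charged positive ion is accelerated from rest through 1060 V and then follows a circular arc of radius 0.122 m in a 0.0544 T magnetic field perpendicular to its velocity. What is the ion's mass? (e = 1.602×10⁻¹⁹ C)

Combine |q|V = ½mv² and r = mv/(|q|B): eliminate v to get m = qB²r²/(2V).
m = (1.602×10⁻¹⁹)(0.0544)²(0.122)²/(2·1060) ≈ 3.33×10⁻²⁷ kg.

m ≈ 3.33×10⁻²⁷ kg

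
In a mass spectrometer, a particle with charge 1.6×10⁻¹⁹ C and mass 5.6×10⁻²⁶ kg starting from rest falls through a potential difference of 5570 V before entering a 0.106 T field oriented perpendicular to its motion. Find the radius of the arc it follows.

r ≈ 0.589 m

Acceleration: |q|V = ½mv² ⇒ v = √(2|q|V/m) = √(2·1.6×10⁻¹⁹·5570/5.6×10⁻²⁶) ≈ 1.784×10⁵ m/s.
In the field: r = mv/(|q|B) = (5.6×10⁻²⁶)(1.784×10⁵)/((1.6×10⁻¹⁹)(0.106)) ≈ 0.589 m.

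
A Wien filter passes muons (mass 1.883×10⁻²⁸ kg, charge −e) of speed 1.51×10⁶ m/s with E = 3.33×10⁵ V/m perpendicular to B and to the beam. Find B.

Balance of forces in the selector: qE = qvB ⇒ B = E/v.
B = 3.33×10⁵/1.51×10⁶ = 0.221 T.

B = 0.221 T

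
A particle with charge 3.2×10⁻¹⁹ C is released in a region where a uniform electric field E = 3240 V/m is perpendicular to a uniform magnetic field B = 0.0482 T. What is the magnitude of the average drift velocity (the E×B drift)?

The steady drift has the magnetic force balancing the electric force, so v_d = E/B.
v_d = 3240/0.0482 = 6.72×10⁴ m/s.

v_d ≈ 6.72×10⁴ m/s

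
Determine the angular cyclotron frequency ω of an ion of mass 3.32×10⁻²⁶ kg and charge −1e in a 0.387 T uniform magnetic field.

ω = |q|B/m.
ω = (1.602×10⁻¹⁹)(0.387)/3.32×10⁻²⁶ ≈ 1.87×10⁶ rad/s.

ω ≈ 1.87×10⁶ rad/s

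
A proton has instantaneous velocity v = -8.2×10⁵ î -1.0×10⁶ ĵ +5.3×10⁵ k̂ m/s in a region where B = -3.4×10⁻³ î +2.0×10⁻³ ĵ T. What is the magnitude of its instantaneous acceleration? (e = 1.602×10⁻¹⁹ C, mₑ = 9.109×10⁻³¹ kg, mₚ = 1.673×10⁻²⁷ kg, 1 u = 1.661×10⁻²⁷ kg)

v×B = (-1060, -1800, -5040) N/C.
F = q v×B = (1.602×10⁻¹⁹ C)·(-1060, -1800, -5040) = (-1.70×10⁻¹⁶, -2.89×10⁻¹⁶, -8.07×10⁻¹⁶) N.
|a| = |F|/m = 8.741×10⁻¹⁶/1.673×10⁻²⁷ ≈ 5.22×10¹¹ m/s².

|a| ≈ 5.22×10¹¹ m/s²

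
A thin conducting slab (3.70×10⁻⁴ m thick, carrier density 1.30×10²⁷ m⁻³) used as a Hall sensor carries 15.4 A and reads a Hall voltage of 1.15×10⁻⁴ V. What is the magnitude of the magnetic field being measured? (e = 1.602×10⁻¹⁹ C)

From V_H = IB/(n e t), B = V_H n e t / I.
B = (1.15×10⁻⁴)(1.30×10²⁷)(1.602×10⁻¹⁹)(3.70×10⁻⁴)/15.4 ≈ 0.575 T.

B ≈ 0.575 T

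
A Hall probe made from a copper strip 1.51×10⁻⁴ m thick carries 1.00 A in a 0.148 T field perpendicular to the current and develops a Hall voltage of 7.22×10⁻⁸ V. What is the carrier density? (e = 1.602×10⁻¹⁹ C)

n ≈ 8.47×10²⁸ m⁻³

From V_H = IB/(n e t), n = IB/(V_H e t).
n = (1.00)(0.148)/((7.22×10⁻⁸)(1.602×10⁻¹⁹)(1.51×10⁻⁴)) ≈ 8.47×10²⁸ m⁻³.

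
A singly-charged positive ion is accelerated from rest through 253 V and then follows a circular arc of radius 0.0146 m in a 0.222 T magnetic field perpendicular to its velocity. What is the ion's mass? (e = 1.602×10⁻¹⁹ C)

Combine |q|V = ½mv² and r = mv/(|q|B): eliminate v to get m = qB²r²/(2V).
m = (1.602×10⁻¹⁹)(0.222)²(0.0146)²/(2·253) ≈ 3.33×10⁻²⁷ kg.

m ≈ 3.33×10⁻²⁷ kg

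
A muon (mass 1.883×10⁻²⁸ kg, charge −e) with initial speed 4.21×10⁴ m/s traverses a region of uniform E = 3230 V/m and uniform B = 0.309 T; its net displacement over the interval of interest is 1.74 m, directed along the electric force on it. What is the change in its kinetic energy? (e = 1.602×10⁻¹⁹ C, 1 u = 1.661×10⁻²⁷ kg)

ΔKE ≈ 9.00×10⁻¹⁶ J

The magnetic force is always ⟂ v and does no work; only the electric force changes KE.
ΔKE = F_E · d = |q|E d = (1.602×10⁻¹⁹)(3230)(1.74) ≈ 9.00×10⁻¹⁶ J.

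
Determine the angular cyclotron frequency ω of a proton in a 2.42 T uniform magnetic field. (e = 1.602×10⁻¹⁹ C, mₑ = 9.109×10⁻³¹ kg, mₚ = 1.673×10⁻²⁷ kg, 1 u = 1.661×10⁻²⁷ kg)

ω = |q|B/m.
ω = (1.602×10⁻¹⁹)(2.42)/1.673×10⁻²⁷ ≈ 2.32×10⁸ rad/s.

ω ≈ 2.32×10⁸ rad/s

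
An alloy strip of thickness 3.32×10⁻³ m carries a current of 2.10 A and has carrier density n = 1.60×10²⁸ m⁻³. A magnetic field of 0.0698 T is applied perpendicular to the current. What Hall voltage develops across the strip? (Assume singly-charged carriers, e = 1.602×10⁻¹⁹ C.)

V_H ≈ 1.72×10⁻⁸ V

V_H = IB/(n e t).
V_H = (2.10)(0.0698)/((1.60×10²⁸)(1.602×10⁻¹⁹)(3.32×10⁻³)) ≈ 1.72×10⁻⁸ V.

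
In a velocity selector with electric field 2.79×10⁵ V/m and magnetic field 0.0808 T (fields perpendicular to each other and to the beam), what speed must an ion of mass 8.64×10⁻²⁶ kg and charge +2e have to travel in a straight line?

v = 3.45×10⁶ m/s

Zero net Lorentz force requires |qE| = |q v×B|, i.e. E = vB.
v = E/B = 2.79×10⁵/0.0808 = 3.45×10⁶ m/s.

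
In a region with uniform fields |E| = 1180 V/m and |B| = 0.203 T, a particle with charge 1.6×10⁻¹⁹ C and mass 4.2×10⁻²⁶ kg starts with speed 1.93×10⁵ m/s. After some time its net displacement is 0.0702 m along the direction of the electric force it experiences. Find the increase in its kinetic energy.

ΔKE ≈ 1.33×10⁻¹⁷ J

The magnetic force is always ⟂ v and does no work; only the electric force changes KE.
ΔKE = F_E · d = |q|E d = (1.6×10⁻¹⁹)(1180)(0.0702) ≈ 1.33×10⁻¹⁷ J.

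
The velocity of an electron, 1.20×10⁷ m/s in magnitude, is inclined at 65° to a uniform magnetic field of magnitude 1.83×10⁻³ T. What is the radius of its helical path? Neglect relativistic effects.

v⊥ = v sinθ = 1.20×10⁷·sin65° ≈ 1.088×10⁷ m/s.
r = m v⊥/(|q|B) = (9.109×10⁻³¹)(1.088×10⁷)/((1.602×10⁻¹⁹)(1.83×10⁻³)) ≈ 0.0338 m.

r ≈ 0.0338 m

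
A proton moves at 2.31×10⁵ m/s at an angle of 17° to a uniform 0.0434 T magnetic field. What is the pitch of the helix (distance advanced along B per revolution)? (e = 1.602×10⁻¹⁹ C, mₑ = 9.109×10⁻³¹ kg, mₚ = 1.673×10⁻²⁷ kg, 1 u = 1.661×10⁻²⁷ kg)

v∥ = v cosθ = 2.31×10⁵·cos17° ≈ 2.209×10⁵ m/s.
T = 2πm/(|q|B) = 2π(1.673×10⁻²⁷)/((1.602×10⁻¹⁹)(0.0434)) ≈ 1.512×10⁻⁶ s.
pitch = v∥ T = (2.209×10⁵)(1.512×10⁻⁶) ≈ 0.334 m.

p ≈ 0.334 m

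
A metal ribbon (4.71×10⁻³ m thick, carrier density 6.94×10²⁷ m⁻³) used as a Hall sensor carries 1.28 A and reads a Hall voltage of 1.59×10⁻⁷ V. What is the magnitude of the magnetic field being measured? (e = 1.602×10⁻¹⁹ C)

B ≈ 0.650 T

From V_H = IB/(n e t), B = V_H n e t / I.
B = (1.59×10⁻⁷)(6.94×10²⁷)(1.602×10⁻¹⁹)(4.71×10⁻³)/1.28 ≈ 0.650 T.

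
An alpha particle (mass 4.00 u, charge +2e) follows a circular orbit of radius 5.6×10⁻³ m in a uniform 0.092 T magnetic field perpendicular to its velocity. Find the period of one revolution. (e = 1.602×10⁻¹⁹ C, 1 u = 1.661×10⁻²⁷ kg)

T ≈ 1.4×10⁻⁶ s

The cyclotron period depends only on m, q, B: T = 2πm/(|q|B).
T = 2π(6.644×10⁻²⁷)/((3.204×10⁻¹⁹)(0.092)) ≈ 1.4×10⁻⁶ s.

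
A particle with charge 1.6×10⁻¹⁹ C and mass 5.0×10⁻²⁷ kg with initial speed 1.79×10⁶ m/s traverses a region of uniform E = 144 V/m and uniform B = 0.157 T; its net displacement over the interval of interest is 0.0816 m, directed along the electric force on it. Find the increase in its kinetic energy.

The magnetic force is always ⟂ v and does no work; only the electric force changes KE.
ΔKE = F_E · d = |q|E d = (1.6×10⁻¹⁹)(144)(0.0816) ≈ 1.88×10⁻¹⁸ J.

ΔKE ≈ 1.88×10⁻¹⁸ J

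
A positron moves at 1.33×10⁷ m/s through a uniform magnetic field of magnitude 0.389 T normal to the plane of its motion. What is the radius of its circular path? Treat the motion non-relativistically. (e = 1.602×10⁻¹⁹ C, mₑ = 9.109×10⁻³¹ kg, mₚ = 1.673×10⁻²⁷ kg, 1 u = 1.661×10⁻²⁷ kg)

The magnetic force provides the centripetal force: |q|vB = mv²/r.
r = mv/(|q|B) = (9.109×10⁻³¹)(1.33×10⁷)/((1.602×10⁻¹⁹)(0.389)) ≈ 1.94×10⁻⁴ m.

r ≈ 1.94×10⁻⁴ m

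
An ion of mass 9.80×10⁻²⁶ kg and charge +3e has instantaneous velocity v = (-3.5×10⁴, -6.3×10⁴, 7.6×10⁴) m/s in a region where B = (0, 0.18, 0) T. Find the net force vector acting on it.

v×B = (-1.37×10⁴, 0, -6300) N/C.
F = q v×B = (4.806×10⁻¹⁹ C)·(-1.37×10⁴, 0, -6300) = (-6.57×10⁻¹⁵, 0, -3.03×10⁻¹⁵) N.

F ≈ (-6.57×10⁻¹⁵, 0, -3.03×10⁻¹⁵) N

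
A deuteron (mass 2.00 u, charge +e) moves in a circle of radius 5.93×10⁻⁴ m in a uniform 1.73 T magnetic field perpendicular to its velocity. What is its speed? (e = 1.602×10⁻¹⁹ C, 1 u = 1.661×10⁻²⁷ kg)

v ≈ 4.95×10⁴ m/s

From |q|vB = mv²/r, v = |q|Br/m.
v = (1.602×10⁻¹⁹)(1.73)(5.93×10⁻⁴)/3.322×10⁻²⁷ ≈ 4.95×10⁴ m/s.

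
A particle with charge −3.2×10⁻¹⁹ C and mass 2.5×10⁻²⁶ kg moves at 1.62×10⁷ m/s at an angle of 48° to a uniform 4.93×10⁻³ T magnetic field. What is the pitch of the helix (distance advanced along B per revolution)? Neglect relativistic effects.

v∥ = v cosθ = 1.62×10⁷·cos48° ≈ 1.084×10⁷ m/s.
T = 2πm/(|q|B) = 2π(2.5×10⁻²⁶)/((3.2×10⁻¹⁹)(4.93×10⁻³)) ≈ 9.957×10⁻⁵ s.
pitch = v∥ T = (1.084×10⁷)(9.957×10⁻⁵) ≈ 1080 m.

p ≈ 1080 m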